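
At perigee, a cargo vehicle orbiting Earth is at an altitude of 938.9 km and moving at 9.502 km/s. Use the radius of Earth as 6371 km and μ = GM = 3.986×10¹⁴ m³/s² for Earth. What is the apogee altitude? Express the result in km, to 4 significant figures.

r_p = 6371 + 938.9 = 7309.9 km = 7.310×10⁶ m.
Specific energy ε = v²/2 − μ/r = -9.385×10⁶ J/kg, so a = −μ/(2ε) = 2.124×10⁷ m.
The apsides satisfy r_p + r_a = 2a, so the apogee radius is 2a − r_p = 3.516×10⁷ m = 35163 km.
Apogee altitude = 35163 − 6371 = 28792 km.

apogee altitude ≈ 28790 km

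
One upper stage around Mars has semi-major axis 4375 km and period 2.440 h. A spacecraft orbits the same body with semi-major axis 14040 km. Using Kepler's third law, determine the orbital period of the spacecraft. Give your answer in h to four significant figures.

T₂ ≈ 14.03 h

Kepler's third law: T² ∝ a³, so T₂ = T₁ (a₂/a₁)^(3/2).
a₂/a₁ = 3.209, (a₂/a₁)^(3/2) = 5.749.
T₂ = 2.440 × 5.749 = 14.03 h.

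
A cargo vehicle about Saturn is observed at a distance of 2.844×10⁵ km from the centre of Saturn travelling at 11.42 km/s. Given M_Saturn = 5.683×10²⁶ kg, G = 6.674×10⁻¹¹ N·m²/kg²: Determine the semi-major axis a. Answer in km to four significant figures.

μ = GM = 6.674×10⁻¹¹ × 5.683×10²⁶ = 3.793×10¹⁶ m³/s².
r = 2.844×10⁸ m.
Vis-viva rearranged: 1/a = 2/r − v²/μ = 7.032×10⁻⁹ − 3.438×10⁻⁹ = 3.594×10⁻⁹ m⁻¹.
a = 2.783×10⁸ m = 2.7825×10⁵ km.

a ≈ 2.783×10⁵ km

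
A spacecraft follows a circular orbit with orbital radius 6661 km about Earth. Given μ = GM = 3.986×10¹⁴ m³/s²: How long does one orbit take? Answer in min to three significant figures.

T ≈ 90.2 min

r = 6661 km = 6.661×10⁶ m.
Kepler's third law: T = 2π√(r³/μ) = 2π√((6.661×10⁶)³ / 3.986×10¹⁴).
r³/μ = 7.414×10⁵ s², so T = 2π × 8.611×10² = 5.410×10³ s.
Converting: 5.410×10³ s ÷ 60.00 = 90.17 min.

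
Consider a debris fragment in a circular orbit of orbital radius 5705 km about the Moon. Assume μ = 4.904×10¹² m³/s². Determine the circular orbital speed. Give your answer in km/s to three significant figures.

v ≈ 0.927 km/s

r = 5705 km = 5.705×10⁶ m.
For a circular orbit v = √(μ/r) = √(4.904×10¹² / 5.705×10⁶) = √(8.596×10⁵) = 927.1 m/s.
That is 0.9271 km/s.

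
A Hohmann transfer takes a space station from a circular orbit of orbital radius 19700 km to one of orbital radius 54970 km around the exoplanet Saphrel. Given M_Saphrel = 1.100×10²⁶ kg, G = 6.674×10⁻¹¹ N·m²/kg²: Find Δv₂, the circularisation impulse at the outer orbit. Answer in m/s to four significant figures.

μ = GM = 6.674×10⁻¹¹ × 1.100×10²⁶ = 7.341×10¹⁵ m³/s².
r₁ = 19700 km = 1.970×10⁷ m.
r₂ = 54970 km = 5.497×10⁷ m.
Transfer ellipse a_t = (r₁ + r₂)/2 = 3.734×10⁷ m.
At r₁: circular v_c1 = √(μ/r₁) = 19300 m/s; transfer-periapsis v_p = √[μ(2/r₁ − 1/a_t)] = 23420 m/s.
At r₂: circular v_c2 = √(μ/r₂) = 11560 m/s; transfer-apoapsis v_a = √[μ(2/r₂ − 1/a_t)] = 8395 m/s.
Δv₂ = v_c2 − v_a = 3162 m/s.

Δv ≈ 3162 m/s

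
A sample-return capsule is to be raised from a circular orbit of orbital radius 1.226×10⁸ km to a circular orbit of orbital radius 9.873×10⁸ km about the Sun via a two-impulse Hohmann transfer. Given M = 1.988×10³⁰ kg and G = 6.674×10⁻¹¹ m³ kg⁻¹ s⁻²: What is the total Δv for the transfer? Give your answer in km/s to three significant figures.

Δv_total ≈ 17.1 km/s

μ = GM = 6.674×10⁻¹¹ × 1.988×10³⁰ = 1.327×10²⁰ m³/s².
r₁ = 1.226×10⁸ km = 1.226×10¹¹ m.
r₂ = 9.873×10⁸ km = 9.873×10¹¹ m.
Transfer ellipse a_t = (r₁ + r₂)/2 = 5.550×10¹¹ m.
At r₁: circular v_c1 = √(μ/r₁) = 32900 m/s; transfer-perihelion v_p = √[μ(2/r₁ − 1/a_t)] = 43880 m/s.
Δv₁ = v_p − v_c1 = 10980 m/s.
At r₂: circular v_c2 = √(μ/r₂) = 11590 m/s; transfer-aphelion v_a = √[μ(2/r₂ − 1/a_t)] = 5449 m/s.
Δv₂ = v_c2 − v_a = 6144 m/s.
Total Δv = Δv₁ + Δv₂ = 17130 m/s = 17.13 km/s.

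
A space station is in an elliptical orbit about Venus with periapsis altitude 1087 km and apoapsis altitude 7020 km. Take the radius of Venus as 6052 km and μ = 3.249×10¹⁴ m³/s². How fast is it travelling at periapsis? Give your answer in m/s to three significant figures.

r_p = 6052 + 1087 = 7139.0 km = 7.1390×10⁶ m.
r_a = 6052 + 7020 = 13072 km = 1.3072×10⁷ m.
Semi-major axis a = (r_p + r_a)/2 = 10106 km = 1.011×10⁷ m.
Vis-viva: v² = μ(2/r − 1/a) = 3.249×10¹⁴ × (2.802×10⁻⁷ − 9.896×10⁻⁸) = 5.887×10⁷ m²/s².
v = 7673 m/s.

v ≈ 7670 m/s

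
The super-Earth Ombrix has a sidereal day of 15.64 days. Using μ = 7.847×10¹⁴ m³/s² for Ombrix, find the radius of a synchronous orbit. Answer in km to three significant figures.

T = 15.64 days = 1.351×10⁶ s.
A synchronous orbit has period T, so by Kepler's third law a = (μT²/4π²)^(1/3).
μT²/4π² = 7.847×10¹⁴ × (1.351×10⁶)² / 39.48 = 3.629×10²⁵ m³.
a = 3.311×10⁸ m = 3.3109×10⁵ km.

r_sync ≈ 3.31×10⁵ km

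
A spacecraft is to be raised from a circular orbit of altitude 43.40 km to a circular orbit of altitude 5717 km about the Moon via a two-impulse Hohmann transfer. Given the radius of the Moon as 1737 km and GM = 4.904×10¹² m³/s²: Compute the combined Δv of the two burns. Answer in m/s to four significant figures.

Δv_total ≈ 756.5 m/s

r₁ = 1737 + 43.40 = 1780.4 km = 1.7804×10⁶ m.
r₂ = 1737 + 5717 = 7454.0 km = 7.4540×10⁶ m.
Transfer ellipse a_t = (r₁ + r₂)/2 = 4.617×10⁶ m.
At r₁: circular v_c1 = √(μ/r₁) = 1660 m/s; transfer-perilune v_p = √[μ(2/r₁ − 1/a_t)] = 2109 m/s.
Δv₁ = v_p − v_c1 = 449.1 m/s.
At r₂: circular v_c2 = √(μ/r₂) = 811.1 m/s; transfer-apolune v_a = √[μ(2/r₂ − 1/a_t)] = 503.7 m/s.
Δv₂ = v_c2 − v_a = 307.4 m/s.
Total Δv = Δv₁ + Δv₂ = 756.5 m/s.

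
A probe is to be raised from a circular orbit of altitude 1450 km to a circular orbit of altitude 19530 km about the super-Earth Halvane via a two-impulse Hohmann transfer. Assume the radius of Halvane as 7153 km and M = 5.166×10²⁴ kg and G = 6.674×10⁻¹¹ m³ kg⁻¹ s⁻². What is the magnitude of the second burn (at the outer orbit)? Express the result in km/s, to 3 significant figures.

Δv ≈ 1.08 km/s

μ = GM = 6.674×10⁻¹¹ × 5.166×10²⁴ = 3.448×10¹⁴ m³/s².
r₁ = 7153 + 1450 = 8603.0 km = 8.6030×10⁶ m.
r₂ = 7153 + 19530 = 26683 km = 2.6683×10⁷ m.
Transfer ellipse a_t = (r₁ + r₂)/2 = 1.764×10⁷ m.
At r₁: circular v_c1 = √(μ/r₁) = 6331 m/s; transfer-periapsis v_p = √[μ(2/r₁ − 1/a_t)] = 7785 m/s.
At r₂: circular v_c2 = √(μ/r₂) = 3595 m/s; transfer-apoapsis v_a = √[μ(2/r₂ − 1/a_t)] = 2510 m/s.
Δv₂ = v_c2 − v_a = 1085 m/s.
= 1.085 km/s.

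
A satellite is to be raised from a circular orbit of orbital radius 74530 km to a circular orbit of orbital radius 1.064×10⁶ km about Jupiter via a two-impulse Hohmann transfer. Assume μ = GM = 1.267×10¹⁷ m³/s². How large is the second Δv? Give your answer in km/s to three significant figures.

Δv ≈ 6.96 km/s

r₁ = 74530 km = 7.453×10⁷ m.
r₂ = 1.064×10⁶ km = 1.064×10⁹ m.
Transfer ellipse a_t = (r₁ + r₂)/2 = 5.693×10⁸ m.
At r₁: circular v_c1 = √(μ/r₁) = 41230 m/s; transfer-perijove v_p = √[μ(2/r₁ − 1/a_t)] = 56370 m/s.
At r₂: circular v_c2 = √(μ/r₂) = 10910 m/s; transfer-apojove v_a = √[μ(2/r₂ − 1/a_t)] = 3948 m/s.
Δv₂ = v_c2 − v_a = 6964 m/s.
= 6.964 km/s.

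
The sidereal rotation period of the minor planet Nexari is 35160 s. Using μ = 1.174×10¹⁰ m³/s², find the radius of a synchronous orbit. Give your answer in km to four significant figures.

r_sync ≈ 716.4 km

A synchronous orbit has period T, so by Kepler's third law a = (μT²/4π²)^(1/3).
μT²/4π² = 1.174×10¹⁰ × (3.516×10⁴)² / 39.48 = 3.676×10¹⁷ m³.
a = 7.164×10⁵ m = 716.37 km.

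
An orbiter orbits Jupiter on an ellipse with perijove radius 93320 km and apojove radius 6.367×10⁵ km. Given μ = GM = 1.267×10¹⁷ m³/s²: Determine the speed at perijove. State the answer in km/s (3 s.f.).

Semi-major axis a = (r_p + r_a)/2 = 3.6501×10⁵ km = 3.650×10⁸ m.
Vis-viva: v² = μ(2/r − 1/a) = 1.267×10¹⁷ × (2.143×10⁻⁸ − 2.740×10⁻⁹) = 2.368×10⁹ m²/s².
v = 48660 m/s = 48.66 km/s.

v ≈ 48.7 km/s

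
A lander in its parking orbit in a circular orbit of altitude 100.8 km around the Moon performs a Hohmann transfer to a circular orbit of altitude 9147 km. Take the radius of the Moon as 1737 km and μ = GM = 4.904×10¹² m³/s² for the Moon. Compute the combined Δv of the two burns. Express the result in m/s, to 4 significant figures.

r₁ = 1737 + 100.8 = 1837.8 km = 1.8378×10⁶ m.
r₂ = 1737 + 9147 = 10884 km = 1.0884×10⁷ m.
Transfer ellipse a_t = (r₁ + r₂)/2 = 6.361×10⁶ m.
At r₁: circular v_c1 = √(μ/r₁) = 1634 m/s; transfer-perilune v_p = √[μ(2/r₁ − 1/a_t)] = 2137 m/s.
Δv₁ = v_p − v_c1 = 503.3 m/s.
At r₂: circular v_c2 = √(μ/r₂) = 671.2 m/s; transfer-apolune v_a = √[μ(2/r₂ − 1/a_t)] = 360.8 m/s.
Δv₂ = v_c2 − v_a = 310.4 m/s.
Total Δv = Δv₁ + Δv₂ = 813.7 m/s.

Δv_total ≈ 813.7 m/s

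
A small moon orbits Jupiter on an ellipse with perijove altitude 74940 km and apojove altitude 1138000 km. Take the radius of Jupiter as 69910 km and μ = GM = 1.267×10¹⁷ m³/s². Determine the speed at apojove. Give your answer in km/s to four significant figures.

r_p = 69910 + 74940 = 144850 km = 1.4485×10⁸ m.
r_a = 69910 + 1138000 = 1207900 km = 1.2079×10⁹ m.
Semi-major axis a = (r_p + r_a)/2 = 6.7638×10⁵ km = 6.764×10⁸ m.
Vis-viva: v² = μ(2/r − 1/a) = 1.267×10¹⁷ × (1.656×10⁻⁹ − 1.478×10⁻⁹) = 2.246×10⁷ m²/s².
v = 4740 m/s = 4.740 km/s.

v ≈ 4.740 km/s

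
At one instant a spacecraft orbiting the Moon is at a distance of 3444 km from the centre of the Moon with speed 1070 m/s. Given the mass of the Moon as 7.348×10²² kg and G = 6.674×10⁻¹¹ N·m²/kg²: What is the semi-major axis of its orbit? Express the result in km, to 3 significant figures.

a ≈ 2880 km

μ = GM = 6.674×10⁻¹¹ × 7.348×10²² = 4.904×10¹² m³/s².
r = 3.444×10⁶ m.
Vis-viva rearranged: 1/a = 2/r − v²/μ = 5.807×10⁻⁷ − 2.335×10⁻⁷ = 3.473×10⁻⁷ m⁻¹.
a = 2.880×10⁶ m = 2879.7 km.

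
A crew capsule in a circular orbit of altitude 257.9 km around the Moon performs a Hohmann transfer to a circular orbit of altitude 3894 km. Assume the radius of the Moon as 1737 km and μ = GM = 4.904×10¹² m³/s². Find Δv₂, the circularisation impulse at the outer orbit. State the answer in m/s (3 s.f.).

Δv ≈ 258 m/s

r₁ = 1737 + 257.9 = 1994.9 km = 1.9949×10⁶ m.
r₂ = 1737 + 3894 = 5631.0 km = 5.6310×10⁶ m.
Transfer ellipse a_t = (r₁ + r₂)/2 = 3.813×10⁶ m.
At r₁: circular v_c1 = √(μ/r₁) = 1568 m/s; transfer-perilune v_p = √[μ(2/r₁ − 1/a_t)] = 1905 m/s.
At r₂: circular v_c2 = √(μ/r₂) = 933.2 m/s; transfer-apolune v_a = √[μ(2/r₂ − 1/a_t)] = 675.0 m/s.
Δv₂ = v_c2 − v_a = 258.2 m/s.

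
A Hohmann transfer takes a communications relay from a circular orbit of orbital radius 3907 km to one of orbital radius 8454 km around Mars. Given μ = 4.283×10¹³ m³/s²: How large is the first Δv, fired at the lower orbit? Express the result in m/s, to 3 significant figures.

Δv ≈ 561 m/s

r₁ = 3907 km = 3.907×10⁶ m.
r₂ = 8454 km = 8.454×10⁶ m.
Transfer ellipse a_t = (r₁ + r₂)/2 = 6.180×10⁶ m.
At r₁: circular v_c1 = √(μ/r₁) = 3311 m/s; transfer-periapsis v_p = √[μ(2/r₁ − 1/a_t)] = 3872 m/s.
Δv₁ = v_p − v_c1 = 561.4 m/s.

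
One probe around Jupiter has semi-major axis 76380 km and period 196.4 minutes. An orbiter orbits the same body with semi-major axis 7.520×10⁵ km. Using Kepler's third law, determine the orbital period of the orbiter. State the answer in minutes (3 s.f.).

Kepler's third law: T² ∝ a³, so T₂ = T₁ (a₂/a₁)^(3/2).
a₂/a₁ = 9.846, (a₂/a₁)^(3/2) = 30.89.
T₂ = 196.4 × 30.89 = 6067 minutes.

T₂ ≈ 6070 minutes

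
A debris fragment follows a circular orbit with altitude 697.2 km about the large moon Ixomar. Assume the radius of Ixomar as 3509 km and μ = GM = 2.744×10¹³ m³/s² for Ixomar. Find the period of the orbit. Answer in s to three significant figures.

T ≈ 10300 s

r = 3509 + 697.2 = 4206.2 km = 4.2062×10⁶ m.
Kepler's third law: T = 2π√(r³/μ) = 2π√((4.206×10⁶)³ / 2.744×10¹³).
r³/μ = 2.712×10⁶ s², so T = 2π × 1.647×10³ = 1.035×10⁴ s.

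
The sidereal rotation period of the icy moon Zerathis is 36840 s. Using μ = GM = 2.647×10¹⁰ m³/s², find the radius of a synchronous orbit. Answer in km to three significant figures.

A synchronous orbit has period T, so by Kepler's third law a = (μT²/4π²)^(1/3).
μT²/4π² = 2.647×10¹⁰ × (3.684×10⁴)² / 39.48 = 9.100×10¹⁷ m³.
a = 9.690×10⁵ m = 969.05 km.

r_sync ≈ 969 km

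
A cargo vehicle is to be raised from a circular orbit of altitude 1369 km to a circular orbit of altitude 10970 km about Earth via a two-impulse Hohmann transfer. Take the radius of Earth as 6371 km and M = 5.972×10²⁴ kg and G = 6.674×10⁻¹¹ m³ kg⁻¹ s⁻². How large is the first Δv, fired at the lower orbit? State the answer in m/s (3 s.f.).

Δv ≈ 1260 m/s

μ = GM = 6.674×10⁻¹¹ × 5.972×10²⁴ = 3.986×10¹⁴ m³/s².
r₁ = 6371 + 1369 = 7740.0 km = 7.7400×10⁶ m.
r₂ = 6371 + 10970 = 17341 km = 1.7341×10⁷ m.
Transfer ellipse a_t = (r₁ + r₂)/2 = 1.254×10⁷ m.
At r₁: circular v_c1 = √(μ/r₁) = 7176 m/s; transfer-perigee v_p = √[μ(2/r₁ − 1/a_t)] = 8438 m/s.
Δv₁ = v_p − v_c1 = 1262 m/s.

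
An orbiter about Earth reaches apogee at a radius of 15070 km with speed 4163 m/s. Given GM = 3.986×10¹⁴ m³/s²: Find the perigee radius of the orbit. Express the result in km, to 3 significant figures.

r_a = 1.507×10⁷ m.
Specific energy ε = v²/2 − μ/r = -1.778×10⁷ J/kg, so a = −μ/(2ε) = 1.121×10⁷ m.
The apsides satisfy r_p + r_a = 2a, so the perigee radius is 2a − r_a = 7.343×10⁶ m = 7342.6 km.

perigee radius ≈ 7340 km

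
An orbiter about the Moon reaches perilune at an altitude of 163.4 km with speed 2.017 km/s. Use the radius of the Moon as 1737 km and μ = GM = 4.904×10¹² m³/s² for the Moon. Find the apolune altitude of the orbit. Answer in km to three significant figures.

apolune altitude ≈ 5340 km

r_p = 1737 + 163.4 = 1900.4 km = 1.900×10⁶ m.
Specific energy ε = v²/2 − μ/r = -5.464×10⁵ J/kg, so a = −μ/(2ε) = 4.488×10⁶ m.
The apsides satisfy r_p + r_a = 2a, so the apolune radius is 2a − r_p = 7.075×10⁶ m = 7075.3 km.
Apolune altitude = 7075.3 − 1737 = 5338.3 km.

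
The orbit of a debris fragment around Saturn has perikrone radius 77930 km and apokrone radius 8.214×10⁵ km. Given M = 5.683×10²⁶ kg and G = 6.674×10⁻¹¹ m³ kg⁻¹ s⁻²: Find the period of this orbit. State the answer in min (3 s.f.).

T ≈ 5130 min

μ = GM = 6.674×10⁻¹¹ × 5.683×10²⁶ = 3.793×10¹⁶ m³/s².
Semi-major axis a = (r_p + r_a)/2 = (77930 + 8.2140×10⁵)/2 = 4.4966×10⁵ km = 4.497×10⁸ m.
By Kepler's third law T = 2π√(a³/μ) = 2π × 4.896×10⁴ = 3.076×10⁵ s.
= 5127 min.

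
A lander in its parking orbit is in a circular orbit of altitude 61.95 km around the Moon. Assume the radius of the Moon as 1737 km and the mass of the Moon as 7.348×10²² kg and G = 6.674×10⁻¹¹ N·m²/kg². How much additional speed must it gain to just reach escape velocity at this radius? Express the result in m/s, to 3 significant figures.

Δv ≈ 684 m/s

μ = GM = 6.674×10⁻¹¹ × 7.348×10²² = 4.904×10¹² m³/s².
r = 1737 + 61.95 = 1799.0 km = 1.7990×10⁶ m.
Circular speed v_c = √(μ/r) = 1651 m/s.
Escape speed v_esc = √(2μ/r) = √2 × v_c = 2335 m/s.
Δv = v_esc − v_c = 683.9 m/s.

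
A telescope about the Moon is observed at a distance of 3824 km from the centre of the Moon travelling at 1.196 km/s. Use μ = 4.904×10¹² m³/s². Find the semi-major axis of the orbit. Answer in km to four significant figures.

r = 3.824×10⁶ m.
Vis-viva rearranged: 1/a = 2/r − v²/μ = 5.230×10⁻⁷ − 2.917×10⁻⁷ = 2.313×10⁻⁷ m⁻¹.
a = 4.323×10⁶ m = 4322.8 km.

a ≈ 4323 km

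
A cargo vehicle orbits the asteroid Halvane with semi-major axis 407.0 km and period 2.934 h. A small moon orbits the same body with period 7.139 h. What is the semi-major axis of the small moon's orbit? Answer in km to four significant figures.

a₂ ≈ 736.3 km

Kepler's third law: a³ ∝ T², so a₂ = a₁ (T₂/T₁)^(2/3).
T₂/T₁ = 2.433, (T₂/T₁)^(2/3) = 1.809.
a₂ = 407.0 × 1.809 = 736.3 km.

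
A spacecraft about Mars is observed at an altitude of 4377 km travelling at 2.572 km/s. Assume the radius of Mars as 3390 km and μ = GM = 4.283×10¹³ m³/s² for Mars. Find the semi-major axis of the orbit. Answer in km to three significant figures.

r = 3390 + 4377 = 7767.0 km = 7.767×10⁶ m.
Vis-viva rearranged: 1/a = 2/r − v²/μ = 2.575×10⁻⁷ − 1.545×10⁻⁷ = 1.030×10⁻⁷ m⁻¹.
a = 9.704×10⁶ m = 9704.3 km.

a ≈ 9700 km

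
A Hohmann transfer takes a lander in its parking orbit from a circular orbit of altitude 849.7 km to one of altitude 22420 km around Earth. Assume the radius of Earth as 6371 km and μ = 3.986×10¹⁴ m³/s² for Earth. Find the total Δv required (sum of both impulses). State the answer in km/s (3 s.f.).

r₁ = 6371 + 849.7 = 7220.7 km = 7.2207×10⁶ m.
r₂ = 6371 + 22420 = 28791 km = 2.8791×10⁷ m.
Transfer ellipse a_t = (r₁ + r₂)/2 = 1.801×10⁷ m.
At r₁: circular v_c1 = √(μ/r₁) = 7430 m/s; transfer-perigee v_p = √[μ(2/r₁ − 1/a_t)] = 9395 m/s.
Δv₁ = v_p − v_c1 = 1965 m/s.
At r₂: circular v_c2 = √(μ/r₂) = 3721 m/s; transfer-apogee v_a = √[μ(2/r₂ − 1/a_t)] = 2356 m/s.
Δv₂ = v_c2 − v_a = 1365 m/s.
Total Δv = Δv₁ + Δv₂ = 3330 m/s = 3.330 km/s.

Δv_total ≈ 3.33 km/s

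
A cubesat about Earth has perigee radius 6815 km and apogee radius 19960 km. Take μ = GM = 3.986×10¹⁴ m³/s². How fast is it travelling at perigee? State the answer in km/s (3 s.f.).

v ≈ 9.34 km/s

Semi-major axis a = (r_p + r_a)/2 = 13388 km = 1.339×10⁷ m.
Vis-viva: v² = μ(2/r − 1/a) = 3.986×10¹⁴ × (2.935×10⁻⁷ − 7.470×10⁻⁸) = 8.720×10⁷ m²/s².
v = 9338 m/s = 9.338 km/s.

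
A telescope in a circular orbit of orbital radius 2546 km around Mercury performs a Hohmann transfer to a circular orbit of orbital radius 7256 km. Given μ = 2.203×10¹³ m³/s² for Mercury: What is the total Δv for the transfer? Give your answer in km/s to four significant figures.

r₁ = 2546 km = 2.546×10⁶ m.
r₂ = 7256 km = 7.256×10⁶ m.
Transfer ellipse a_t = (r₁ + r₂)/2 = 4.901×10⁶ m.
At r₁: circular v_c1 = √(μ/r₁) = 2942 m/s; transfer-periherm v_p = √[μ(2/r₁ − 1/a_t)] = 3579 m/s.
Δv₁ = v_p − v_c1 = 637.6 m/s.
At r₂: circular v_c2 = √(μ/r₂) = 1742 m/s; transfer-apoherm v_a = √[μ(2/r₂ − 1/a_t)] = 1256 m/s.
Δv₂ = v_c2 − v_a = 486.6 m/s.
Total Δv = Δv₁ + Δv₂ = 1124 m/s = 1.124 km/s.

Δv_total ≈ 1.124 km/s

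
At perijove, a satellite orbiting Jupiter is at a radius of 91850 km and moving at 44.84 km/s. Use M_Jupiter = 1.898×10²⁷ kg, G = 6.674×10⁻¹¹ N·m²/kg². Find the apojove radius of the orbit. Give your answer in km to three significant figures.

apojove radius ≈ 2.47×10⁵ km

μ = GM = 6.674×10⁻¹¹ × 1.898×10²⁷ = 1.267×10¹⁷ m³/s².
r_p = 9.185×10⁷ m.
Specific energy ε = v²/2 − μ/r = -3.738×10⁸ J/kg, so a = −μ/(2ε) = 1.694×10⁸ m.
The apsides satisfy r_p + r_a = 2a, so the apojove radius is 2a − r_p = 2.470×10⁸ m = 2.4702×10⁵ km.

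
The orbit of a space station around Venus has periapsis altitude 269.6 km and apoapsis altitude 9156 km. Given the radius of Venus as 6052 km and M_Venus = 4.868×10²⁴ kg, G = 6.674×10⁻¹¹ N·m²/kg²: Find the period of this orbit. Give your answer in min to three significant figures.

μ = GM = 6.674×10⁻¹¹ × 4.868×10²⁴ = 3.249×10¹⁴ m³/s².
r_p = 6052 + 269.6 = 6321.6 km = 6.3216×10⁶ m.
r_a = 6052 + 9156 = 15208 km = 1.5208×10⁷ m.
Semi-major axis a = (r_p + r_a)/2 = (6321.6 + 15208)/2 = 10765 km = 1.076×10⁷ m.
By Kepler's third law T = 2π√(a³/μ) = 2π × 1.959×10³ = 1.231×10⁴ s.
= 205.2 min.

T ≈ 205 min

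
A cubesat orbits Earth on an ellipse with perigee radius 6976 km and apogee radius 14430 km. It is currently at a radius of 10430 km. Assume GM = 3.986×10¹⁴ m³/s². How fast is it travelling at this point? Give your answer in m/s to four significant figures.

Semi-major axis a = (r_p + r_a)/2 = 10703 km = 1.070×10⁷ m.
Vis-viva: v² = μ(2/r − 1/a) = 3.986×10¹⁴ × (1.918×10⁻⁷ − 9.343×10⁻⁸) = 3.919×10⁷ m²/s².
v = 6260 m/s.

v ≈ 6260 m/s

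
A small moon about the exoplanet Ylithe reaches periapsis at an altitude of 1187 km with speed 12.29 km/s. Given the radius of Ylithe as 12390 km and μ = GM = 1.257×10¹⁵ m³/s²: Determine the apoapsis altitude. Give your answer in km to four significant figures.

apoapsis altitude ≈ 47710 km

r_p = 12390 + 1187 = 13577 km = 1.358×10⁷ m.
Specific energy ε = v²/2 − μ/r = -1.706×10⁷ J/kg, so a = −μ/(2ε) = 3.684×10⁷ m.
The apsides satisfy r_p + r_a = 2a, so the apoapsis radius is 2a − r_p = 6.010×10⁷ m = 60100 km.
Apoapsis altitude = 60100 − 12390 = 47710 km.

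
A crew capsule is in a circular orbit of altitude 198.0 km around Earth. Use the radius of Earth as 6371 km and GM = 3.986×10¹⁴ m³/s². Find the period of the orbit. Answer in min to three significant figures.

r = 6371 + 198.0 = 6569.0 km = 6.5690×10⁶ m.
Kepler's third law: T = 2π√(r³/μ) = 2π√((6.569×10⁶)³ / 3.986×10¹⁴).
r³/μ = 7.111×10⁵ s², so T = 2π × 8.433×10² = 5.299×10³ s.
Converting: 5.299×10³ s ÷ 60.00 = 88.31 min.

T ≈ 88.3 min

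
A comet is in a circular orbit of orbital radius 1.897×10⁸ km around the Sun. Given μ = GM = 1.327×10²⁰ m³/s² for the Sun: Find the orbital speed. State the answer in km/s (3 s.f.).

r = 1.897×10⁸ km = 1.897×10¹¹ m.
For a circular orbit v = √(μ/r) = √(1.327×10²⁰ / 1.897×10¹¹) = √(6.995×10⁸) = 26450 m/s.
That is 26.45 km/s.

v ≈ 26.4 km/s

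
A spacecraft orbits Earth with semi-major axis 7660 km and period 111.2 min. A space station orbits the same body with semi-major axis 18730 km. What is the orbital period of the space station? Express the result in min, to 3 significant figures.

T₂ ≈ 425 min

Kepler's third law: T² ∝ a³, so T₂ = T₁ (a₂/a₁)^(3/2).
a₂/a₁ = 2.445, (a₂/a₁)^(3/2) = 3.824.
T₂ = 111.2 × 3.824 = 425.2 min.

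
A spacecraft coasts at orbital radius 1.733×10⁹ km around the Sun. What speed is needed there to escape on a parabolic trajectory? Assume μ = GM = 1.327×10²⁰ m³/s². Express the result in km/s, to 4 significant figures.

v_esc ≈ 12.38 km/s

r = 1.733×10⁹ km = 1.733×10¹² m.
Escape speed v_esc = √(2μ/r) = √(2 × 1.327×10²⁰ / 1.733×10¹²) = √(1.531×10⁸) = 12380 m/s.
= 12.38 km/s.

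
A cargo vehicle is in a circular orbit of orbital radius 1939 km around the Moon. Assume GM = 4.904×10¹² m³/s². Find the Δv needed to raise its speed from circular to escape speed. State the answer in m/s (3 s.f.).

Δv ≈ 659 m/s

r = 1939 km = 1.939×10⁶ m.
Circular speed v_c = √(μ/r) = 1590 m/s.
Escape speed v_esc = √(2μ/r) = √2 × v_c = 2249 m/s.
Δv = v_esc − v_c = 658.7 m/s.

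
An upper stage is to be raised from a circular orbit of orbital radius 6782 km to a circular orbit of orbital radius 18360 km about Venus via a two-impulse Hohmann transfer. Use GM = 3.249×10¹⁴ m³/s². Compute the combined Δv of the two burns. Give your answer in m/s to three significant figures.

r₁ = 6782 km = 6.782×10⁶ m.
r₂ = 18360 km = 1.836×10⁷ m.
Transfer ellipse a_t = (r₁ + r₂)/2 = 1.257×10⁷ m.
At r₁: circular v_c1 = √(μ/r₁) = 6921 m/s; transfer-periapsis v_p = √[μ(2/r₁ − 1/a_t)] = 8365 m/s.
Δv₁ = v_p − v_c1 = 1443 m/s.
At r₂: circular v_c2 = √(μ/r₂) = 4207 m/s; transfer-apoapsis v_a = √[μ(2/r₂ − 1/a_t)] = 3090 m/s.
Δv₂ = v_c2 − v_a = 1117 m/s.
Total Δv = Δv₁ + Δv₂ = 2560 m/s.

Δv_total ≈ 2560 m/s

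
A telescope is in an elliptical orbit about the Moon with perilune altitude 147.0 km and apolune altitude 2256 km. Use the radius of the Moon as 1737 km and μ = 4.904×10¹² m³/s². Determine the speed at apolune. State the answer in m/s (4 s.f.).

r_p = 1737 + 147.0 = 1884.0 km = 1.8840×10⁶ m.
r_a = 1737 + 2256 = 3993.0 km = 3.9930×10⁶ m.
Semi-major axis a = (r_p + r_a)/2 = 2938.5 km = 2.938×10⁶ m.
Vis-viva: v² = μ(2/r − 1/a) = 4.904×10¹² × (5.009×10⁻⁷ − 3.403×10⁻⁷) = 7.874×10⁵ m²/s².
v = 887.4 m/s.

v ≈ 887.4 m/s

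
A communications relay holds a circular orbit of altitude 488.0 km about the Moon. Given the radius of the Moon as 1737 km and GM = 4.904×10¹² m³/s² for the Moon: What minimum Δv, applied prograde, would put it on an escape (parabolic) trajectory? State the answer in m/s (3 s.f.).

r = 1737 + 488.0 = 2225.0 km = 2.2250×10⁶ m.
Circular speed v_c = √(μ/r) = 1485 m/s.
Escape speed v_esc = √(2μ/r) = √2 × v_c = 2100 m/s.
Δv = v_esc − v_c = 614.9 m/s.

Δv ≈ 615 m/s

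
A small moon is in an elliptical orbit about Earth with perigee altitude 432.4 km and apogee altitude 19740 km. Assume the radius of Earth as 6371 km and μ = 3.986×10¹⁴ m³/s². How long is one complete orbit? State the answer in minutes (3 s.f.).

r_p = 6371 + 432.4 = 6803.4 km = 6.8034×10⁶ m.
r_a = 6371 + 19740 = 26111 km = 2.6111×10⁷ m.
Semi-major axis a = (r_p + r_a)/2 = (6803.4 + 26111)/2 = 16457 km = 1.646×10⁷ m.
By Kepler's third law T = 2π√(a³/μ) = 2π × 3.344×10³ = 2.101×10⁴ s.
= 350.2 minutes.

T ≈ 350 minutes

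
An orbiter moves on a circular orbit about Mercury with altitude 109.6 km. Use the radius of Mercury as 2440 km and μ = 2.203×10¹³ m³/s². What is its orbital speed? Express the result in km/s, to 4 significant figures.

v ≈ 2.939 km/s

r = 2440 + 109.6 = 2549.6 km = 2.5496×10⁶ m.
For a circular orbit v = √(μ/r) = √(2.203×10¹³ / 2.550×10⁶) = √(8.641×10⁶) = 2939 m/s.
That is 2.939 km/s.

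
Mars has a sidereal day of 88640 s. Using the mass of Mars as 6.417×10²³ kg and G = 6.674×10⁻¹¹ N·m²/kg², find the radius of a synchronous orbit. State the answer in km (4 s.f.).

r_sync ≈ 20430 km

μ = GM = 6.674×10⁻¹¹ × 6.417×10²³ = 4.283×10¹³ m³/s².
A synchronous orbit has period T, so by Kepler's third law a = (μT²/4π²)^(1/3).
μT²/4π² = 4.283×10¹³ × (8.864×10⁴)² / 39.48 = 8.524×10²¹ m³.
a = 2.043×10⁷ m = 20427 km.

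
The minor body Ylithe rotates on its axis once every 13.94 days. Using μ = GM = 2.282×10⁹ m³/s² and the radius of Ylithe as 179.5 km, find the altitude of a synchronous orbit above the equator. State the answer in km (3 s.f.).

h_sync ≈ 4200 km

T = 13.94 days = 1.204×10⁶ s.
A synchronous orbit has period T, so by Kepler's third law a = (μT²/4π²)^(1/3).
μT²/4π² = 2.282×10⁹ × (1.204×10⁶)² / 39.48 = 8.385×10¹⁹ m³.
a = 4.377×10⁶ m = 4376.9 km.
Altitude h = a − R = 4376.9 − 179.5 = 4197.4 km.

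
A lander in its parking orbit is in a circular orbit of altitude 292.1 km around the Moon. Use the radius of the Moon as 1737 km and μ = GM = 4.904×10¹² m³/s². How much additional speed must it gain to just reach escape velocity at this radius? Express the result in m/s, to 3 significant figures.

Δv ≈ 644 m/s

r = 1737 + 292.1 = 2029.1 km = 2.0291×10⁶ m.
Circular speed v_c = √(μ/r) = 1555 m/s.
Escape speed v_esc = √(2μ/r) = √2 × v_c = 2199 m/s.
Δv = v_esc − v_c = 643.9 m/s.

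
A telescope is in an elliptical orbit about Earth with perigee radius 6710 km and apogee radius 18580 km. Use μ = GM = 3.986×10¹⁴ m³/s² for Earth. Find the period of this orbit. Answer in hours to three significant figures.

T ≈ 3.93 hours

Semi-major axis a = (r_p + r_a)/2 = (6710.0 + 18580)/2 = 12645 km = 1.264×10⁷ m.
By Kepler's third law T = 2π√(a³/μ) = 2π × 2.252×10³ = 1.415×10⁴ s.
= 3.931 hours.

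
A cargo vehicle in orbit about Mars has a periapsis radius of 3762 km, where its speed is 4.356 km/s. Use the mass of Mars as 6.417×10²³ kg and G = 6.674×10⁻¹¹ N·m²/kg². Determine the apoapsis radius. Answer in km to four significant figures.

μ = GM = 6.674×10⁻¹¹ × 6.417×10²³ = 4.283×10¹³ m³/s².
r_p = 3.762×10⁶ m.
Specific energy ε = v²/2 − μ/r = -1.897×10⁶ J/kg, so a = −μ/(2ε) = 1.129×10⁷ m.
The apsides satisfy r_p + r_a = 2a, so the apoapsis radius is 2a − r_p = 1.882×10⁷ m = 18817 km.

apoapsis radius ≈ 18820 km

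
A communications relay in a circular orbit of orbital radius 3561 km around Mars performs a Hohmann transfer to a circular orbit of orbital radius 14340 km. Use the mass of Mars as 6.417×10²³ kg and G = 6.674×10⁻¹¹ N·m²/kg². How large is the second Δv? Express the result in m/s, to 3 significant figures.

μ = GM = 6.674×10⁻¹¹ × 6.417×10²³ = 4.283×10¹³ m³/s².
r₁ = 3561 km = 3.561×10⁶ m.
r₂ = 14340 km = 1.434×10⁷ m.
Transfer ellipse a_t = (r₁ + r₂)/2 = 8.950×10⁶ m.
At r₁: circular v_c1 = √(μ/r₁) = 3468 m/s; transfer-periapsis v_p = √[μ(2/r₁ − 1/a_t)] = 4390 m/s.
At r₂: circular v_c2 = √(μ/r₂) = 1728 m/s; transfer-apoapsis v_a = √[μ(2/r₂ − 1/a_t)] = 1090 m/s.
Δv₂ = v_c2 − v_a = 638.1 m/s.

Δv ≈ 638 m/s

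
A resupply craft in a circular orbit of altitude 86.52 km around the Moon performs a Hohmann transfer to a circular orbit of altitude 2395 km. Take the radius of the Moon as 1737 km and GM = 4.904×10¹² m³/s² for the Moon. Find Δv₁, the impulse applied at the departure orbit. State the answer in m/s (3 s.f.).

Δv ≈ 292 m/s

r₁ = 1737 + 86.52 = 1823.5 km = 1.8235×10⁶ m.
r₂ = 1737 + 2395 = 4132.0 km = 4.1320×10⁶ m.
Transfer ellipse a_t = (r₁ + r₂)/2 = 2.978×10⁶ m.
At r₁: circular v_c1 = √(μ/r₁) = 1640 m/s; transfer-perilune v_p = √[μ(2/r₁ − 1/a_t)] = 1932 m/s.
Δv₁ = v_p − v_c1 = 291.9 m/s.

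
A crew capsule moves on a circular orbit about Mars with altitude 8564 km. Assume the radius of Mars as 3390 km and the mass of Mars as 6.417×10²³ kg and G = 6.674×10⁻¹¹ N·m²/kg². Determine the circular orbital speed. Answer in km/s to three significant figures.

μ = GM = 6.674×10⁻¹¹ × 6.417×10²³ = 4.283×10¹³ m³/s².
r = 3390 + 8564 = 11954 km = 1.1954×10⁷ m.
For a circular orbit v = √(μ/r) = √(4.283×10¹³ / 1.195×10⁷) = √(3.583×10⁶) = 1893 m/s.
That is 1.893 km/s.

v ≈ 1.89 km/s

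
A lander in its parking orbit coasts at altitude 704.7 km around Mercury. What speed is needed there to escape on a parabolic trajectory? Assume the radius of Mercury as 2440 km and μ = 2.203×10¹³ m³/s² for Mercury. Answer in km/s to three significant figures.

v_esc ≈ 3.74 km/s

r = 2440 + 704.7 = 3144.7 km = 3.1447×10⁶ m.
Escape speed v_esc = √(2μ/r) = √(2 × 2.203×10¹³ / 3.145×10⁶) = √(1.401×10⁷) = 3743 m/s.
= 3.743 km/s.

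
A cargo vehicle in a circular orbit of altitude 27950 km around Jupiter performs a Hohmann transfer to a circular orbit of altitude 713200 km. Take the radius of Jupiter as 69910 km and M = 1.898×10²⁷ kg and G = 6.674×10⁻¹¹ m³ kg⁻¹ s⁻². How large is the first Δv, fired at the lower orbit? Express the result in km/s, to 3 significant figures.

μ = GM = 6.674×10⁻¹¹ × 1.898×10²⁷ = 1.267×10¹⁷ m³/s².
r₁ = 69910 + 27950 = 97860 km = 9.7860×10⁷ m.
r₂ = 69910 + 713200 = 783110 km = 7.8311×10⁸ m.
Transfer ellipse a_t = (r₁ + r₂)/2 = 4.405×10⁸ m.
At r₁: circular v_c1 = √(μ/r₁) = 35980 m/s; transfer-perijove v_p = √[μ(2/r₁ − 1/a_t)] = 47970 m/s.
Δv₁ = v_p − v_c1 = 11990 m/s.
= 11.99 km/s.

Δv ≈ 12.0 km/s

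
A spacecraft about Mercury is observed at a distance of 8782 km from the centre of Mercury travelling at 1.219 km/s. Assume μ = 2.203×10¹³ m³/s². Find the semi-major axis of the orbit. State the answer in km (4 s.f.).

a ≈ 6239 km

r = 8.782×10⁶ m.
Specific orbital energy ε = v²/2 − μ/r = (1219)²/2 − 2.203×10¹³/8.782×10⁶ = -1.766×10⁶ J/kg.
Since ε = −μ/(2a), a = −μ/(2ε) = 6.239×10⁶ m = 6238.8 km.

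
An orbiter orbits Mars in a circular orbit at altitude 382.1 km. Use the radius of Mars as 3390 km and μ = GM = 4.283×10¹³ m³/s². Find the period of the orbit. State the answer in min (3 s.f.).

r = 3390 + 382.1 = 3772.1 km = 3.7721×10⁶ m.
Kepler's third law: T = 2π√(r³/μ) = 2π√((3.772×10⁶)³ / 4.283×10¹³).
r³/μ = 1.253×10⁶ s², so T = 2π × 1.119×10³ = 7.034×10³ s.
Converting: 7.034×10³ s ÷ 60.00 = 117.2 min.

T ≈ 117 min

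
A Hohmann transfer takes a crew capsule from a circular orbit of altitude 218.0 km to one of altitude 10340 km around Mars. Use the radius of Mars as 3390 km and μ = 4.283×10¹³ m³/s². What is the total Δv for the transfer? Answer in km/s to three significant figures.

Δv_total ≈ 1.52 km/s

r₁ = 3390 + 218.0 = 3608.0 km = 3.6080×10⁶ m.
r₂ = 3390 + 10340 = 13730 km = 1.3730×10⁷ m.
Transfer ellipse a_t = (r₁ + r₂)/2 = 8.669×10⁶ m.
At r₁: circular v_c1 = √(μ/r₁) = 3445 m/s; transfer-periapsis v_p = √[μ(2/r₁ − 1/a_t)] = 4336 m/s.
Δv₁ = v_p − v_c1 = 890.6 m/s.
At r₂: circular v_c2 = √(μ/r₂) = 1766 m/s; transfer-apoapsis v_a = √[μ(2/r₂ − 1/a_t)] = 1139 m/s.
Δv₂ = v_c2 − v_a = 626.8 m/s.
Total Δv = Δv₁ + Δv₂ = 1517 m/s = 1.517 km/s.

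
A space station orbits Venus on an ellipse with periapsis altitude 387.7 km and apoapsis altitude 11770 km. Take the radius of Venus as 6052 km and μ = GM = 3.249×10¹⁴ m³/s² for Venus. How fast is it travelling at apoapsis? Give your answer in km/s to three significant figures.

r_p = 6052 + 387.7 = 6439.7 km = 6.4397×10⁶ m.
r_a = 6052 + 11770 = 17822 km = 1.7822×10⁷ m.
Semi-major axis a = (r_p + r_a)/2 = 12131 km = 1.213×10⁷ m.
Vis-viva: v² = μ(2/r − 1/a) = 3.249×10¹⁴ × (1.122×10⁻⁷ − 8.243×10⁻⁸) = 9.678×10⁶ m²/s².
v = 3111 m/s = 3.111 km/s.

v ≈ 3.11 km/s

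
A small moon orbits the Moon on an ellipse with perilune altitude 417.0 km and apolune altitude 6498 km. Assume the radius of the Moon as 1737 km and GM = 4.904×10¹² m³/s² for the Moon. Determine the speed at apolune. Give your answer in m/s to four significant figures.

r_p = 1737 + 417.0 = 2154.0 km = 2.1540×10⁶ m.
r_a = 1737 + 6498 = 8235.0 km = 8.2350×10⁶ m.
Semi-major axis a = (r_p + r_a)/2 = 5194.5 km = 5.194×10⁶ m.
Vis-viva: v² = μ(2/r − 1/a) = 4.904×10¹² × (2.429×10⁻⁷ − 1.925×10⁻⁷) = 2.469×10⁵ m²/s².
v = 496.9 m/s.

v ≈ 496.9 m/s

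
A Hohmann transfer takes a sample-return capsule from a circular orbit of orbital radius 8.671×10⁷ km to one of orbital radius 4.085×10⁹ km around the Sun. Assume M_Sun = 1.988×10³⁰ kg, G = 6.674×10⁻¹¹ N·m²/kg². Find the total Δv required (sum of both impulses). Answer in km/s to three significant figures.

μ = GM = 6.674×10⁻¹¹ × 1.988×10³⁰ = 1.327×10²⁰ m³/s².
r₁ = 8.671×10⁷ km = 8.671×10¹⁰ m.
r₂ = 4.085×10⁹ km = 4.085×10¹² m.
Transfer ellipse a_t = (r₁ + r₂)/2 = 2.086×10¹² m.
At r₁: circular v_c1 = √(μ/r₁) = 39120 m/s; transfer-perihelion v_p = √[μ(2/r₁ − 1/a_t)] = 54740 m/s.
Δv₁ = v_p − v_c1 = 15620 m/s.
At r₂: circular v_c2 = √(μ/r₂) = 5699 m/s; transfer-aphelion v_a = √[μ(2/r₂ − 1/a_t)] = 1162 m/s.
Δv₂ = v_c2 − v_a = 4537 m/s.
Total Δv = Δv₁ + Δv₂ = 20160 m/s = 20.16 km/s.

Δv_total ≈ 20.2 km/s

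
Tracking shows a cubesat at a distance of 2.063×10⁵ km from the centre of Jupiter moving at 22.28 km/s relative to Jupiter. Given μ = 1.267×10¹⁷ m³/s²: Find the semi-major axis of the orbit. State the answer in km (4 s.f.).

r = 2.063×10⁸ m.
Specific orbital energy ε = v²/2 − μ/r = (22280)²/2 − 1.267×10¹⁷/2.063×10⁸ = -3.660×10⁸ J/kg.
Since ε = −μ/(2a), a = −μ/(2ε) = 1.731×10⁸ m = 1.7311×10⁵ km.

a ≈ 1.731×10⁵ km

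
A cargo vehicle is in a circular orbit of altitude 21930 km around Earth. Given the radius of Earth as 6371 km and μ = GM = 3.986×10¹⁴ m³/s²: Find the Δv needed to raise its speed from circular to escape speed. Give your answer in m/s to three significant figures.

r = 6371 + 21930 = 28301 km = 2.8301×10⁷ m.
Circular speed v_c = √(μ/r) = 3753 m/s.
Escape speed v_esc = √(2μ/r) = √2 × v_c = 5307 m/s.
Δv = v_esc − v_c = 1555 m/s.

Δv ≈ 1550 m/s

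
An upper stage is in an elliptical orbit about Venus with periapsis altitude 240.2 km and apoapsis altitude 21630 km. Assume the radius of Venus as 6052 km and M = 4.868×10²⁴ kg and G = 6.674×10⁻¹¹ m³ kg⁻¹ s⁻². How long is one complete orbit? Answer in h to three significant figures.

T ≈ 6.78 h

μ = GM = 6.674×10⁻¹¹ × 4.868×10²⁴ = 3.249×10¹⁴ m³/s².
r_p = 6052 + 240.2 = 6292.2 km = 6.2922×10⁶ m.
r_a = 6052 + 21630 = 27682 km = 2.7682×10⁷ m.
Semi-major axis a = (r_p + r_a)/2 = (6292.2 + 27682)/2 = 16987 km = 1.699×10⁷ m.
By Kepler's third law T = 2π√(a³/μ) = 2π × 3.884×10³ = 2.441×10⁴ s.
= 6.779 h.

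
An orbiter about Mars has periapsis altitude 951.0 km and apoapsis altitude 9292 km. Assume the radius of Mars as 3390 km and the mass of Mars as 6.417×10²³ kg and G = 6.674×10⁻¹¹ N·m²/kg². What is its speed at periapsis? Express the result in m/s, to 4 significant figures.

μ = GM = 6.674×10⁻¹¹ × 6.417×10²³ = 4.283×10¹³ m³/s².
r_p = 3390 + 951.0 = 4341.0 km = 4.3410×10⁶ m.
r_a = 3390 + 9292 = 12682 km = 1.2682×10⁷ m.
Semi-major axis a = (r_p + r_a)/2 = 8511.5 km = 8.512×10⁶ m.
Vis-viva: v² = μ(2/r − 1/a) = 4.283×10¹³ × (4.607×10⁻⁷ − 1.175×10⁻⁷) = 1.470×10⁷ m²/s².
v = 3834 m/s.

v ≈ 3834 m/s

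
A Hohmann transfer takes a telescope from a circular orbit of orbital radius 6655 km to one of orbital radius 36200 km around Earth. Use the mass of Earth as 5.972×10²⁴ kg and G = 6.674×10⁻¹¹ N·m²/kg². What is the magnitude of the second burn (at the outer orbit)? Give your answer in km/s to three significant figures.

μ = GM = 6.674×10⁻¹¹ × 5.972×10²⁴ = 3.986×10¹⁴ m³/s².
r₁ = 6655 km = 6.655×10⁶ m.
r₂ = 36200 km = 3.620×10⁷ m.
Transfer ellipse a_t = (r₁ + r₂)/2 = 2.143×10⁷ m.
At r₁: circular v_c1 = √(μ/r₁) = 7739 m/s; transfer-perigee v_p = √[μ(2/r₁ − 1/a_t)] = 10060 m/s.
At r₂: circular v_c2 = √(μ/r₂) = 3318 m/s; transfer-apogee v_a = √[μ(2/r₂ − 1/a_t)] = 1849 m/s.
Δv₂ = v_c2 − v_a = 1469 m/s.
= 1.469 km/s.

Δv ≈ 1.47 km/s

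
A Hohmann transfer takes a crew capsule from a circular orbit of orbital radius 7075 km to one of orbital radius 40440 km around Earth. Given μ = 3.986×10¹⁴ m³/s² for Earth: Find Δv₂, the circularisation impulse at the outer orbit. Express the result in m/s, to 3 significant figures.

r₁ = 7075 km = 7.075×10⁶ m.
r₂ = 40440 km = 4.044×10⁷ m.
Transfer ellipse a_t = (r₁ + r₂)/2 = 2.376×10⁷ m.
At r₁: circular v_c1 = √(μ/r₁) = 7506 m/s; transfer-perigee v_p = √[μ(2/r₁ − 1/a_t)] = 9793 m/s.
At r₂: circular v_c2 = √(μ/r₂) = 3140 m/s; transfer-apogee v_a = √[μ(2/r₂ − 1/a_t)] = 1713 m/s.
Δv₂ = v_c2 − v_a = 1426 m/s.

Δv ≈ 1430 m/s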